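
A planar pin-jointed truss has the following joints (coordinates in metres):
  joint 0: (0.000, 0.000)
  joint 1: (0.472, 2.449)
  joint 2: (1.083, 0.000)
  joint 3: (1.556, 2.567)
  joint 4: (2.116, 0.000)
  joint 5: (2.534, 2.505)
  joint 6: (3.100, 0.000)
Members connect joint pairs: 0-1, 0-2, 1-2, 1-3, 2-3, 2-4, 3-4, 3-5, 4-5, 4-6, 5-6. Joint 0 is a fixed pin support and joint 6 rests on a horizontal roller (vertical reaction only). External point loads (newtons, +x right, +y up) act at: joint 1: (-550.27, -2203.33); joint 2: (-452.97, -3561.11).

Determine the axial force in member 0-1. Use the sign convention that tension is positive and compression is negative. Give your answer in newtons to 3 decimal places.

N=7 nodes, M=11 members, R=3 reactions → 2N=14, M+R=14
member 0 (0-1): L=2.4941, (cx,cy)=(0.1892,0.9819)
member 1 (0-2): L=1.0830, (cx,cy)=(1.0000,0.0000)
member 2 (1-2): L=2.5241, (cx,cy)=(0.2421,-0.9703)
member 3 (1-3): L=1.0904, (cx,cy)=(0.9941,0.1082)
member 4 (2-3): L=2.6102, (cx,cy)=(0.1812,0.9834)
member 5 (2-4): L=1.0330, (cx,cy)=(1.0000,0.0000)
member 6 (3-4): L=2.6274, (cx,cy)=(0.2131,-0.9770)
member 7 (3-5): L=0.9800, (cx,cy)=(0.9980,-0.0633)
member 8 (4-5): L=2.5396, (cx,cy)=(0.1646,0.9864)
member 9 (4-6): L=0.9840, (cx,cy)=(1.0000,0.0000)
member 10 (5-6): L=2.5681, (cx,cy)=(0.2204,-0.9754)
solve A·x = −loads:
  F[0-1] = -4704.6037 N (compression)
  F[0-2] = -112.8989 N (compression)
  F[1-2] = +2387.3326 N (tension)
  F[1-3] = -923.3943 N (compression)
  F[2-3] = +1265.7345 N (tension)
  F[2-4] = +688.6062 N (tension)
  F[3-4] = -1142.9036 N (compression)
  F[3-5] = -445.9003 N (compression)
  F[4-5] = +1132.0807 N (tension)
  F[4-6] = +258.6772 N (tension)
  F[5-6] = -1173.7125 N (compression)
  Rx@0 = +1003.2400 N
  Ry@0 = +4619.5875 N
  Ry@6 = +1144.8525 N

-4704.604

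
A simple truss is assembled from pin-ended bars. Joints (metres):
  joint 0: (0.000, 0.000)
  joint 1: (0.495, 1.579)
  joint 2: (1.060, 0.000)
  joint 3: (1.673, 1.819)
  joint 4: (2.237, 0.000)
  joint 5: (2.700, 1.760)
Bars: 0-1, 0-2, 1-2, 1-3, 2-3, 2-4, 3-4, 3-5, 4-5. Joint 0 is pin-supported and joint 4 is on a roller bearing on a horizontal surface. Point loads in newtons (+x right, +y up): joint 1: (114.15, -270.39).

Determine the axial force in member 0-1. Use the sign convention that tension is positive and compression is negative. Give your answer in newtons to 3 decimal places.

N=6 nodes, M=9 members, R=3 reactions → 2N=12, M+R=12
member 0 (0-1): L=1.6548, (cx,cy)=(0.2991,0.9542)
member 1 (0-2): L=1.0600, (cx,cy)=(1.0000,0.0000)
member 2 (1-2): L=1.6770, (cx,cy)=(0.3369,-0.9415)
member 3 (1-3): L=1.2022, (cx,cy)=(0.9799,0.1996)
member 4 (2-3): L=1.9195, (cx,cy)=(0.3194,0.9476)
member 5 (2-4): L=1.1770, (cx,cy)=(1.0000,0.0000)
member 6 (3-4): L=1.9044, (cx,cy)=(0.2962,-0.9551)
member 7 (3-5): L=1.0287, (cx,cy)=(0.9984,-0.0574)
member 8 (4-5): L=1.8199, (cx,cy)=(0.2544,0.9671)
solve A·x = −loads:
  F[0-1] = -136.2226 N (compression)
  F[0-2] = +154.8990 N (tension)
  F[1-2] = -170.2307 N (compression)
  F[1-3] = -99.5517 N (compression)
  F[2-3] = +169.1354 N (tension)
  F[2-4] = +43.5340 N (tension)
  F[3-4] = -146.9992 N (compression)
  F[3-5] = -0.0000 N (compression)
  F[4-5] = +0.0000 N (tension)
  Rx@0 = -114.1500 N
  Ry@0 = +129.9850 N
  Ry@4 = +140.4050 N

-136.223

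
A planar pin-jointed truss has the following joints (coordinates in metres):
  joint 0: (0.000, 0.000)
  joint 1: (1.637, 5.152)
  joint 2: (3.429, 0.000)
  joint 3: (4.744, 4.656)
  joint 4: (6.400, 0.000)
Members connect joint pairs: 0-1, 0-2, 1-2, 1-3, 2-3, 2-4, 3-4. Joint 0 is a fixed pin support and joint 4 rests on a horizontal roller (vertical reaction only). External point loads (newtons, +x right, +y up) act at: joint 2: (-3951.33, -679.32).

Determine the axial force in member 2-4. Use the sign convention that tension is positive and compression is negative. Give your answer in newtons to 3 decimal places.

N=5 nodes, M=7 members, R=3 reactions → 2N=10, M+R=10
member 0 (0-1): L=5.4058, (cx,cy)=(0.3028,0.9530)
member 1 (0-2): L=3.4290, (cx,cy)=(1.0000,0.0000)
member 2 (1-2): L=5.4548, (cx,cy)=(0.3285,-0.9445)
member 3 (1-3): L=3.1463, (cx,cy)=(0.9875,-0.1576)
member 4 (2-3): L=4.8381, (cx,cy)=(0.2718,0.9624)
member 5 (2-4): L=2.9710, (cx,cy)=(1.0000,0.0000)
member 6 (3-4): L=4.9417, (cx,cy)=(0.3351,-0.9422)
solve A·x = −loads:
  F[0-1] = -330.8893 N (compression)
  F[0-2] = -3851.1295 N (compression)
  F[1-2] = +371.4459 N (tension)
  F[1-3] = -225.0420 N (compression)
  F[2-3] = +341.3406 N (tension)
  F[2-4] = +129.4522 N (tension)
  F[3-4] = -386.3027 N (compression)
  Rx@0 = +3951.3300 N
  Ry@0 = +315.3531 N
  Ry@4 = +363.9669 N

129.452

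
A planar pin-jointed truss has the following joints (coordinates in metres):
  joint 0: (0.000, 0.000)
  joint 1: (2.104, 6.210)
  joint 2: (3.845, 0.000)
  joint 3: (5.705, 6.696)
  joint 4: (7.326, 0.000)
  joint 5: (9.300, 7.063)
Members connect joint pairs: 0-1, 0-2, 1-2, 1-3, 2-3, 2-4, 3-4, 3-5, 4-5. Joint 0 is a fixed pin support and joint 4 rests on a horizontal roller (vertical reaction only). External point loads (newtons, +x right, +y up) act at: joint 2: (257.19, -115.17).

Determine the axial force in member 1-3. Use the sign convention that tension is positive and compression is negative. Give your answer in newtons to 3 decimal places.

N=6 nodes, M=9 members, R=3 reactions → 2N=12, M+R=12
member 0 (0-1): L=6.5567, (cx,cy)=(0.3209,0.9471)
member 1 (0-2): L=3.8450, (cx,cy)=(1.0000,0.0000)
member 2 (1-2): L=6.4494, (cx,cy)=(0.2699,-0.9629)
member 3 (1-3): L=3.6336, (cx,cy)=(0.9910,0.1337)
member 4 (2-3): L=6.9495, (cx,cy)=(0.2676,0.9635)
member 5 (2-4): L=3.4810, (cx,cy)=(1.0000,0.0000)
member 6 (3-4): L=6.8894, (cx,cy)=(0.2353,-0.9719)
member 7 (3-5): L=3.6137, (cx,cy)=(0.9948,0.1016)
member 8 (4-5): L=7.3337, (cx,cy)=(0.2692,0.9631)
solve A·x = −loads:
  F[0-1] = -57.7794 N (compression)
  F[0-2] = +275.7309 N (tension)
  F[1-2] = +52.2577 N (tension)
  F[1-3] = -32.9436 N (compression)
  F[2-3] = +67.3079 N (tension)
  F[2-4] = +14.6331 N (tension)
  F[3-4] = -62.1922 N (compression)
  F[3-5] = +0.0000 N (tension)
  F[4-5] = -0.0000 N (compression)
  Rx@0 = -257.1900 N
  Ry@0 = +54.7238 N
  Ry@4 = +60.4462 N

-32.944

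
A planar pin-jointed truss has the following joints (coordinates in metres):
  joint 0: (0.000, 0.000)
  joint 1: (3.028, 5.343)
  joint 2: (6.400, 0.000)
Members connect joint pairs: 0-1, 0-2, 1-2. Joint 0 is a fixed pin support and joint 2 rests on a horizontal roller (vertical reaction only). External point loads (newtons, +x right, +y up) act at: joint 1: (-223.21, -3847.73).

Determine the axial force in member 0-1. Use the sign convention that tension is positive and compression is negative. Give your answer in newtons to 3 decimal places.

-2544.385

N=3 nodes, M=3 members, R=3 reactions → 2N=6, M+R=6
member 0 (0-1): L=6.1414, (cx,cy)=(0.4930,0.8700)
member 1 (0-2): L=6.4000, (cx,cy)=(1.0000,0.0000)
member 2 (1-2): L=6.3181, (cx,cy)=(0.5337,-0.8457)
solve A·x = −loads:
  F[0-1] = -2544.3852 N (compression)
  F[0-2] = +1031.2979 N (tension)
  F[1-2] = -1932.3294 N (compression)
  Rx@0 = +223.2100 N
  Ry@0 = +2213.6182 N
  Ry@2 = +1634.1118 N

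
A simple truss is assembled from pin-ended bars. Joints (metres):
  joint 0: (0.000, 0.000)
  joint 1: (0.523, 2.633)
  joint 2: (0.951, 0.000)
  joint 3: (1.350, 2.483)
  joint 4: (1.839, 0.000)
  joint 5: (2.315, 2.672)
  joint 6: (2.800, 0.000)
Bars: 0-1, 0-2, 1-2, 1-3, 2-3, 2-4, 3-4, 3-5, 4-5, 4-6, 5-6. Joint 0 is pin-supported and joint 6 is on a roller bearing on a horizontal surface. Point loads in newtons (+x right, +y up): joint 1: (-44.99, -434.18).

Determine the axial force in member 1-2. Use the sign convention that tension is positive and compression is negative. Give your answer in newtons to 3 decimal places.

N=7 nodes, M=11 members, R=3 reactions → 2N=14, M+R=14
member 0 (0-1): L=2.6844, (cx,cy)=(0.1948,0.9808)
member 1 (0-2): L=0.9510, (cx,cy)=(1.0000,0.0000)
member 2 (1-2): L=2.6676, (cx,cy)=(0.1604,-0.9870)
member 3 (1-3): L=0.8405, (cx,cy)=(0.9839,-0.1785)
member 4 (2-3): L=2.5149, (cx,cy)=(0.1587,0.9873)
member 5 (2-4): L=0.8880, (cx,cy)=(1.0000,0.0000)
member 6 (3-4): L=2.5307, (cx,cy)=(0.1932,-0.9812)
member 7 (3-5): L=0.9833, (cx,cy)=(0.9814,0.1922)
member 8 (4-5): L=2.7141, (cx,cy)=(0.1754,0.9845)
member 9 (4-6): L=0.9610, (cx,cy)=(1.0000,0.0000)
member 10 (5-6): L=2.7157, (cx,cy)=(0.1786,-0.9839)
solve A·x = −loads:
  F[0-1] = -403.1126 N (compression)
  F[0-2] = +33.5470 N (tension)
  F[1-2] = -34.1432 N (compression)
  F[1-3] = -28.5268 N (compression)
  F[2-3] = +34.1332 N (tension)
  F[2-4] = +22.6534 N (tension)
  F[3-4] = -42.4228 N (compression)
  F[3-5] = -14.7308 N (compression)
  F[4-5] = +42.2786 N (tension)
  F[4-6] = +7.0412 N (tension)
  F[5-6] = -39.4258 N (compression)
  Rx@0 = +44.9900 N
  Ry@0 = +395.3880 N
  Ry@6 = +38.7920 N

-34.143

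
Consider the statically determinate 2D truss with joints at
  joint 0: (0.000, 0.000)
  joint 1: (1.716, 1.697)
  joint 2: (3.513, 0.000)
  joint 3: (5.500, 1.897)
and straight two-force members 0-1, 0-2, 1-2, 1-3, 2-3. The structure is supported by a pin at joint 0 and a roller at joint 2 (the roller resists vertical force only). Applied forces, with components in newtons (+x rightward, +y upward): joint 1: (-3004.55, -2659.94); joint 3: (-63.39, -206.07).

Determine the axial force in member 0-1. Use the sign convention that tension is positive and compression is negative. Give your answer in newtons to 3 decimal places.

N=4 nodes, M=5 members, R=3 reactions → 2N=8, M+R=8
member 0 (0-1): L=2.4134, (cx,cy)=(0.7110,0.7032)
member 1 (0-2): L=3.5130, (cx,cy)=(1.0000,0.0000)
member 2 (1-2): L=2.4716, (cx,cy)=(0.7270,-0.6866)
member 3 (1-3): L=3.7893, (cx,cy)=(0.9986,0.0528)
member 4 (2-3): L=2.7471, (cx,cy)=(0.7233,0.6905)
solve A·x = −loads:
  F[0-1] = -3882.0446 N (compression)
  F[0-2] = -307.6813 N (compression)
  F[1-2] = +114.0226 N (tension)
  F[1-3] = +161.6168 N (tension)
  F[2-3] = -310.7732 N (compression)
  Rx@0 = +3067.9400 N
  Ry@0 = +2729.6963 N
  Ry@2 = +136.3137 N

-3882.045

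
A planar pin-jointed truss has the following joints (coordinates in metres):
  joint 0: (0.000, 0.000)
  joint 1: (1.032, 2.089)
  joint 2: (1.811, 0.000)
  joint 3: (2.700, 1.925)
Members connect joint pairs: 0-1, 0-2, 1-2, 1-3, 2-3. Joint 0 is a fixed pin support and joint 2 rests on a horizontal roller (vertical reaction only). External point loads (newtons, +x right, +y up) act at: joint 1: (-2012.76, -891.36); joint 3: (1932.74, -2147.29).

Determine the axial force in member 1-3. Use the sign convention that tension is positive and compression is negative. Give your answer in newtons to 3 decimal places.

2810.867

N=4 nodes, M=5 members, R=3 reactions → 2N=8, M+R=8
member 0 (0-1): L=2.3300, (cx,cy)=(0.4429,0.8966)
member 1 (0-2): L=1.8110, (cx,cy)=(1.0000,0.0000)
member 2 (1-2): L=2.2295, (cx,cy)=(0.3494,-0.9370)
member 3 (1-3): L=1.6760, (cx,cy)=(0.9952,-0.0978)
member 4 (2-3): L=2.1204, (cx,cy)=(0.4193,0.9079)
solve A·x = −loads:
  F[0-1] = +449.8684 N (tension)
  F[0-2] = -279.2742 N (compression)
  F[1-2] = -1675.3287 N (compression)
  F[1-3] = +2810.8669 N (tension)
  F[2-3] = -2062.2589 N (compression)
  Rx@0 = +80.0200 N
  Ry@0 = -403.3353 N
  Ry@2 = +3441.9853 N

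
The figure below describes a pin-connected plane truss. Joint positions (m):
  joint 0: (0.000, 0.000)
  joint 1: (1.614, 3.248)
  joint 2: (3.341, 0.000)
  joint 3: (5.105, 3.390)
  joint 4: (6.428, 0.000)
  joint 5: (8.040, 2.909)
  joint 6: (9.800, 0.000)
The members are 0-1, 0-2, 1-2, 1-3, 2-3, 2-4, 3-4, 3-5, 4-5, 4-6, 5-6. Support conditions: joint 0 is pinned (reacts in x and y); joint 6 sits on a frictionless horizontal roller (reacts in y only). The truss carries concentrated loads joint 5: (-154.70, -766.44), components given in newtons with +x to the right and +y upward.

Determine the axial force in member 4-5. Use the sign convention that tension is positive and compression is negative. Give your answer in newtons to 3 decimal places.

N=7 nodes, M=11 members, R=3 reactions → 2N=14, M+R=14
member 0 (0-1): L=3.6269, (cx,cy)=(0.4450,0.8955)
member 1 (0-2): L=3.3410, (cx,cy)=(1.0000,0.0000)
member 2 (1-2): L=3.6786, (cx,cy)=(0.4695,-0.8829)
member 3 (1-3): L=3.4939, (cx,cy)=(0.9992,0.0406)
member 4 (2-3): L=3.8215, (cx,cy)=(0.4616,0.8871)
member 5 (2-4): L=3.0870, (cx,cy)=(1.0000,0.0000)
member 6 (3-4): L=3.6390, (cx,cy)=(0.3636,-0.9316)
member 7 (3-5): L=2.9742, (cx,cy)=(0.9868,-0.1617)
member 8 (4-5): L=3.3258, (cx,cy)=(0.4847,0.8747)
member 9 (4-6): L=3.3720, (cx,cy)=(1.0000,0.0000)
member 10 (5-6): L=3.4000, (cx,cy)=(0.5176,-0.8556)
solve A·x = −loads:
  F[0-1] = -204.9820 N (compression)
  F[0-2] = -63.4817 N (compression)
  F[1-2] = +199.3881 N (tension)
  F[1-3] = -184.9785 N (compression)
  F[2-3] = -198.4572 N (compression)
  F[2-4] = +121.7335 N (tension)
  F[3-4] = +262.4690 N (tension)
  F[3-5] = -376.8173 N (compression)
  F[4-5] = -279.5399 N (compression)
  F[4-6] = +352.6492 N (tension)
  F[5-6] = -681.2506 N (compression)
  Rx@0 = +154.7000 N
  Ry@0 = +183.5670 N
  Ry@6 = +582.8730 N

-279.540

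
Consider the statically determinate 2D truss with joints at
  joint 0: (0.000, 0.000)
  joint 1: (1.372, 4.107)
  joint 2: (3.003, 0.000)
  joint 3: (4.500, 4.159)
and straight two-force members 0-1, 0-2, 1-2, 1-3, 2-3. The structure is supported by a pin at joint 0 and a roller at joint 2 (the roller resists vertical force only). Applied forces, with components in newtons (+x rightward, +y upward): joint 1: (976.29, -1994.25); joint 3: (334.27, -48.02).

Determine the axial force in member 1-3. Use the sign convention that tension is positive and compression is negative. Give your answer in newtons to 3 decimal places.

N=4 nodes, M=5 members, R=3 reactions → 2N=8, M+R=8
member 0 (0-1): L=4.3301, (cx,cy)=(0.3169,0.9485)
member 1 (0-2): L=3.0030, (cx,cy)=(1.0000,0.0000)
member 2 (1-2): L=4.4190, (cx,cy)=(0.3691,-0.9294)
member 3 (1-3): L=3.1284, (cx,cy)=(0.9999,0.0166)
member 4 (2-3): L=4.4202, (cx,cy)=(0.3387,0.9409)
solve A·x = −loads:
  F[0-1] = +779.1099 N (tension)
  F[0-2] = +1063.6981 N (tension)
  F[1-2] = -2934.5306 N (compression)
  F[1-3] = +353.7196 N (tension)
  F[2-3] = -57.2847 N (compression)
  Rx@0 = -1310.5600 N
  Ry@0 = -738.9664 N
  Ry@2 = +2781.2364 N

353.720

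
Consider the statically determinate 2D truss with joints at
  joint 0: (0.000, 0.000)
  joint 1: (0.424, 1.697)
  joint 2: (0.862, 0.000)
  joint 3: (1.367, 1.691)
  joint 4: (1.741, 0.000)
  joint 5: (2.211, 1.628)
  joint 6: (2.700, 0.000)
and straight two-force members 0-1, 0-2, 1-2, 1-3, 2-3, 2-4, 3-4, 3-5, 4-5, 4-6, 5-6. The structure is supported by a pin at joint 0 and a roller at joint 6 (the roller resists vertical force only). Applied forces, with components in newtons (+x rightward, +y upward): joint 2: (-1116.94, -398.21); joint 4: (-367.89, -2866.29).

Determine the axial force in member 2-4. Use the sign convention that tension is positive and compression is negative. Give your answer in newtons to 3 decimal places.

N=7 nodes, M=11 members, R=3 reactions → 2N=14, M+R=14
member 0 (0-1): L=1.7492, (cx,cy)=(0.2424,0.9702)
member 1 (0-2): L=0.8620, (cx,cy)=(1.0000,0.0000)
member 2 (1-2): L=1.7526, (cx,cy)=(0.2499,-0.9683)
member 3 (1-3): L=0.9430, (cx,cy)=(1.0000,-0.0064)
member 4 (2-3): L=1.7648, (cx,cy)=(0.2862,0.9582)
member 5 (2-4): L=0.8790, (cx,cy)=(1.0000,0.0000)
member 6 (3-4): L=1.7319, (cx,cy)=(0.2160,-0.9764)
member 7 (3-5): L=0.8463, (cx,cy)=(0.9972,-0.0744)
member 8 (4-5): L=1.6945, (cx,cy)=(0.2774,0.9608)
member 9 (4-6): L=0.9590, (cx,cy)=(1.0000,0.0000)
member 10 (5-6): L=1.6999, (cx,cy)=(0.2877,-0.9577)
solve A·x = −loads:
  F[0-1] = -1328.7706 N (compression)
  F[0-2] = -1162.7345 N (compression)
  F[1-2] = +1335.6986 N (tension)
  F[1-3] = -655.9166 N (compression)
  F[2-3] = -934.1678 N (compression)
  F[2-4] = +555.3273 N (tension)
  F[3-4] = +999.5422 N (tension)
  F[3-5] = -1142.2395 N (compression)
  F[4-5] = +1967.5329 N (tension)
  F[4-6] = +593.3356 N (tension)
  F[5-6] = -2062.5441 N (compression)
  Rx@0 = +1484.8300 N
  Ry@0 = +1289.1415 N
  Ry@6 = +1975.3585 N

555.327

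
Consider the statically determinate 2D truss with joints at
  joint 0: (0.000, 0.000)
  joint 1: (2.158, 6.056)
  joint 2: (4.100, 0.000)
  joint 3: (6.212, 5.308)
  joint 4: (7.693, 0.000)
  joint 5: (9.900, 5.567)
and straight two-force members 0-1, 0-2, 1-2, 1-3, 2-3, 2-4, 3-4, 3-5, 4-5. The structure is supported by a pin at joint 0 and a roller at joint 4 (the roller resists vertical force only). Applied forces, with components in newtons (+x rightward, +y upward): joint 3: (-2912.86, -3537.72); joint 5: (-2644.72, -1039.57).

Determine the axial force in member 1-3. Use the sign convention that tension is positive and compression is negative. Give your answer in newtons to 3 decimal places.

N=6 nodes, M=9 members, R=3 reactions → 2N=12, M+R=12
member 0 (0-1): L=6.4290, (cx,cy)=(0.3357,0.9420)
member 1 (0-2): L=4.1000, (cx,cy)=(1.0000,0.0000)
member 2 (1-2): L=6.3598, (cx,cy)=(0.3054,-0.9522)
member 3 (1-3): L=4.1224, (cx,cy)=(0.9834,-0.1814)
member 4 (2-3): L=5.7127, (cx,cy)=(0.3697,0.9292)
member 5 (2-4): L=3.5930, (cx,cy)=(1.0000,0.0000)
member 6 (3-4): L=5.5107, (cx,cy)=(0.2687,-0.9632)
member 7 (3-5): L=3.6971, (cx,cy)=(0.9975,0.0701)
member 8 (4-5): L=5.9885, (cx,cy)=(0.3685,0.9296)
solve A·x = −loads:
  F[0-1] = -4571.7132 N (compression)
  F[0-2] = -4023.0101 N (compression)
  F[1-2] = +5122.9234 N (tension)
  F[1-3] = -3151.2009 N (compression)
  F[2-3] = -5250.2122 N (compression)
  F[2-4] = -517.6832 N (compression)
  F[3-4] = +630.6688 N (tension)
  F[3-5] = -2302.1840 N (compression)
  F[4-5] = -944.7916 N (compression)
  Rx@0 = +5557.5800 N
  Ry@0 = +4306.4668 N
  Ry@4 = +270.8232 N

-3151.201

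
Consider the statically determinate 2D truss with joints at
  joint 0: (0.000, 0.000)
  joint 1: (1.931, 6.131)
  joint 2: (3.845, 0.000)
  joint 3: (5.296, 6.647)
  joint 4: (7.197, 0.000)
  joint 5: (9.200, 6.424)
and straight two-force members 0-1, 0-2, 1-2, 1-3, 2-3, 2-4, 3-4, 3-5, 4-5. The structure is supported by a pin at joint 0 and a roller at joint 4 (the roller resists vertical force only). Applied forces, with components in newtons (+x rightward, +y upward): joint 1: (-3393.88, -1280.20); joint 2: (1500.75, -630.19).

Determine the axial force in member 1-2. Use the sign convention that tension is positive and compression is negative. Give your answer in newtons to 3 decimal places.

N=6 nodes, M=9 members, R=3 reactions → 2N=12, M+R=12
member 0 (0-1): L=6.4279, (cx,cy)=(0.3004,0.9538)
member 1 (0-2): L=3.8450, (cx,cy)=(1.0000,0.0000)
member 2 (1-2): L=6.4228, (cx,cy)=(0.2980,-0.9546)
member 3 (1-3): L=3.4043, (cx,cy)=(0.9884,0.1516)
member 4 (2-3): L=6.8035, (cx,cy)=(0.2133,0.9770)
member 5 (2-4): L=3.3520, (cx,cy)=(1.0000,0.0000)
member 6 (3-4): L=6.9135, (cx,cy)=(0.2750,-0.9615)
member 7 (3-5): L=3.9104, (cx,cy)=(0.9984,-0.0570)
member 8 (4-5): L=6.7290, (cx,cy)=(0.2977,0.9547)
solve A·x = −loads:
  F[0-1] = -4320.9978 N (compression)
  F[0-2] = -595.0631 N (compression)
  F[1-2] = +3161.7628 N (tension)
  F[1-3] = +1167.0915 N (tension)
  F[2-3] = -2444.1535 N (compression)
  F[2-4] = -632.3386 N (compression)
  F[3-4] = +2299.6683 N (tension)
  F[3-5] = -0.0000 N (compression)
  F[4-5] = +0.0000 N (tension)
  Rx@0 = +1893.1300 N
  Ry@0 = +4121.4129 N
  Ry@4 = -2211.0229 N

3161.763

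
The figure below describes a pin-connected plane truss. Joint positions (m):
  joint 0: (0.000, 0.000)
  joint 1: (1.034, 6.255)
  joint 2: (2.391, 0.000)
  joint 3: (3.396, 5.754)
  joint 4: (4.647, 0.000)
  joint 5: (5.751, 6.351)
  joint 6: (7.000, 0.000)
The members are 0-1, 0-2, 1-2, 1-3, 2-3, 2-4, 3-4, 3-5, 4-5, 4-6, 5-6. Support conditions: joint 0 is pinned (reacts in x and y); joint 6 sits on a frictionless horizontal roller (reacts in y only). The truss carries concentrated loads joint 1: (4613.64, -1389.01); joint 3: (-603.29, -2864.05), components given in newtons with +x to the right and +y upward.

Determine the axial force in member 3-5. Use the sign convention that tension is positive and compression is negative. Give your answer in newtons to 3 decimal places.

N=7 nodes, M=11 members, R=3 reactions → 2N=14, M+R=14
member 0 (0-1): L=6.3399, (cx,cy)=(0.1631,0.9866)
member 1 (0-2): L=2.3910, (cx,cy)=(1.0000,0.0000)
member 2 (1-2): L=6.4005, (cx,cy)=(0.2120,-0.9773)
member 3 (1-3): L=2.4145, (cx,cy)=(0.9782,-0.2075)
member 4 (2-3): L=5.8411, (cx,cy)=(0.1721,0.9851)
member 5 (2-4): L=2.2560, (cx,cy)=(1.0000,0.0000)
member 6 (3-4): L=5.8884, (cx,cy)=(0.2125,-0.9772)
member 7 (3-5): L=2.4295, (cx,cy)=(0.9693,0.2457)
member 8 (4-5): L=6.4462, (cx,cy)=(0.1713,0.9852)
member 9 (4-6): L=2.3530, (cx,cy)=(1.0000,0.0000)
member 10 (5-6): L=6.4727, (cx,cy)=(0.1930,-0.9812)
solve A·x = −loads:
  F[0-1] = +981.4436 N (tension)
  F[0-2] = +3850.2821 N (tension)
  F[1-2] = -1515.2611 N (compression)
  F[1-3] = -4224.2485 N (compression)
  F[2-3] = +1503.2315 N (tension)
  F[2-4] = +3270.3842 N (tension)
  F[3-4] = -5868.3286 N (compression)
  F[3-5] = -2087.6646 N (compression)
  F[4-5] = +5820.3584 N (tension)
  F[4-6] = +1026.8433 N (tension)
  F[5-6] = -5321.3752 N (compression)
  Rx@0 = -4010.3500 N
  Ry@0 = -968.3025 N
  Ry@6 = +5221.3625 N

-2087.665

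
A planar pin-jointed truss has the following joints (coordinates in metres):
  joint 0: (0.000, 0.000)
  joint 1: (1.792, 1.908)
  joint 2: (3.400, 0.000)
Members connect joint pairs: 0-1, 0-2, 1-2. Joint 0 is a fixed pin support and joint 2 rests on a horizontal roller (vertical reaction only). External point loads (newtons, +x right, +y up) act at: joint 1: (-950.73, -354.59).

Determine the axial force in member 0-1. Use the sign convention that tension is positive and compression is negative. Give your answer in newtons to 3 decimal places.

-962.012

N=3 nodes, M=3 members, R=3 reactions → 2N=6, M+R=6
member 0 (0-1): L=2.6176, (cx,cy)=(0.6846,0.7289)
member 1 (0-2): L=3.4000, (cx,cy)=(1.0000,0.0000)
member 2 (1-2): L=2.4952, (cx,cy)=(0.6444,-0.7647)
solve A·x = −loads:
  F[0-1] = -962.0123 N (compression)
  F[0-2] = -292.1348 N (compression)
  F[1-2] = +453.3214 N (tension)
  Rx@0 = +950.7300 N
  Ry@0 = +701.2275 N
  Ry@2 = -346.6375 N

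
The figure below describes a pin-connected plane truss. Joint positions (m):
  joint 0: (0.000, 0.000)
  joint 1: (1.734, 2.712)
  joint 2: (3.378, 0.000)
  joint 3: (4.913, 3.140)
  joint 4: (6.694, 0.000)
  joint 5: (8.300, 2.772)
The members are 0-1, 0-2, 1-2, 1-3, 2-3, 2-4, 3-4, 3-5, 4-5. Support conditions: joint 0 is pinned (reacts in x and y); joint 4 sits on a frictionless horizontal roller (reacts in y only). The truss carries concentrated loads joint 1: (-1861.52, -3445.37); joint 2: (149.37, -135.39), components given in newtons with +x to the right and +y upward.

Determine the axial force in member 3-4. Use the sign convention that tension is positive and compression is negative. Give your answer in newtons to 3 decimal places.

-237.553

N=6 nodes, M=9 members, R=3 reactions → 2N=12, M+R=12
member 0 (0-1): L=3.2190, (cx,cy)=(0.5387,0.8425)
member 1 (0-2): L=3.3780, (cx,cy)=(1.0000,0.0000)
member 2 (1-2): L=3.1714, (cx,cy)=(0.5184,-0.8551)
member 3 (1-3): L=3.2077, (cx,cy)=(0.9911,0.1334)
member 4 (2-3): L=3.4951, (cx,cy)=(0.4392,0.8984)
member 5 (2-4): L=3.3160, (cx,cy)=(1.0000,0.0000)
member 6 (3-4): L=3.6099, (cx,cy)=(0.4934,-0.8698)
member 7 (3-5): L=3.4069, (cx,cy)=(0.9941,-0.1080)
member 8 (4-5): L=3.2036, (cx,cy)=(0.5013,0.8653)
solve A·x = −loads:
  F[0-1] = -4004.8635 N (compression)
  F[0-2] = +445.2035 N (tension)
  F[1-2] = -120.0819 N (compression)
  F[1-3] = -235.6922 N (compression)
  F[2-3] = +265.0028 N (tension)
  F[2-4] = +117.1996 N (tension)
  F[3-4] = -237.5530 N (compression)
  F[3-5] = -0.0000 N (tension)
  F[4-5] = +0.0000 N (tension)
  Rx@0 = +1712.1500 N
  Ry@0 = +3374.1307 N
  Ry@4 = +206.6293 N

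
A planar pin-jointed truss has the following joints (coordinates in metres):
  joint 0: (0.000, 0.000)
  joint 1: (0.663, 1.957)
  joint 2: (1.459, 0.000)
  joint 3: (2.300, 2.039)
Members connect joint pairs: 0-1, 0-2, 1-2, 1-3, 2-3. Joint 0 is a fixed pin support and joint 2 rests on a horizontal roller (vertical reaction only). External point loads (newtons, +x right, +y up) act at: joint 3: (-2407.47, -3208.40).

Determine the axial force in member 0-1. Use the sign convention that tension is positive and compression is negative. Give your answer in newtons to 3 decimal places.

N=4 nodes, M=5 members, R=3 reactions → 2N=8, M+R=8
member 0 (0-1): L=2.0663, (cx,cy)=(0.3209,0.9471)
member 1 (0-2): L=1.4590, (cx,cy)=(1.0000,0.0000)
member 2 (1-2): L=2.1127, (cx,cy)=(0.3768,-0.9263)
member 3 (1-3): L=1.6391, (cx,cy)=(0.9987,0.0500)
member 4 (2-3): L=2.2056, (cx,cy)=(0.3813,0.9245)
solve A·x = −loads:
  F[0-1] = -1599.7123 N (compression)
  F[0-2] = -1894.1702 N (compression)
  F[1-2] = +1575.7985 N (tension)
  F[1-3] = -1108.4023 N (compression)
  F[2-3] = -3410.6107 N (compression)
  Rx@0 = +2407.4700 N
  Ry@0 = +1515.1247 N
  Ry@2 = +1693.2753 N

-1599.712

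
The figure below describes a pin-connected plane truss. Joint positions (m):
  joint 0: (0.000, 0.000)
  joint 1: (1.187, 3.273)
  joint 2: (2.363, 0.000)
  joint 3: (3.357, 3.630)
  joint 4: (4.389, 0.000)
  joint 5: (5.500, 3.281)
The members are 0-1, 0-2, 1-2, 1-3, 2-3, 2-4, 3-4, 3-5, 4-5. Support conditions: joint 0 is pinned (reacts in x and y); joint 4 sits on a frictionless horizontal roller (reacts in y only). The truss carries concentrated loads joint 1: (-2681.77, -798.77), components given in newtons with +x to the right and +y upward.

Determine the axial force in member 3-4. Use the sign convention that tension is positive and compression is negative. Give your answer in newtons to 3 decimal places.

1854.534

N=6 nodes, M=9 members, R=3 reactions → 2N=12, M+R=12
member 0 (0-1): L=3.4816, (cx,cy)=(0.3409,0.9401)
member 1 (0-2): L=2.3630, (cx,cy)=(1.0000,0.0000)
member 2 (1-2): L=3.4779, (cx,cy)=(0.3381,-0.9411)
member 3 (1-3): L=2.1992, (cx,cy)=(0.9867,0.1623)
member 4 (2-3): L=3.7636, (cx,cy)=(0.2641,0.9645)
member 5 (2-4): L=2.0260, (cx,cy)=(1.0000,0.0000)
member 6 (3-4): L=3.7738, (cx,cy)=(0.2735,-0.9619)
member 7 (3-5): L=2.1712, (cx,cy)=(0.9870,-0.1607)
member 8 (4-5): L=3.4640, (cx,cy)=(0.3207,0.9472)
solve A·x = −loads:
  F[0-1] = -2747.2091 N (compression)
  F[0-2] = -1745.1481 N (compression)
  F[1-2] = +2077.7531 N (tension)
  F[1-3] = +1056.5935 N (tension)
  F[2-3] = -2027.3495 N (compression)
  F[2-4] = -507.1425 N (compression)
  F[3-4] = +1854.5335 N (tension)
  F[3-5] = -0.0000 N (tension)
  F[4-5] = +0.0000 N (tension)
  Rx@0 = +2681.7700 N
  Ry@0 = +2582.6144 N
  Ry@4 = -1783.8444 N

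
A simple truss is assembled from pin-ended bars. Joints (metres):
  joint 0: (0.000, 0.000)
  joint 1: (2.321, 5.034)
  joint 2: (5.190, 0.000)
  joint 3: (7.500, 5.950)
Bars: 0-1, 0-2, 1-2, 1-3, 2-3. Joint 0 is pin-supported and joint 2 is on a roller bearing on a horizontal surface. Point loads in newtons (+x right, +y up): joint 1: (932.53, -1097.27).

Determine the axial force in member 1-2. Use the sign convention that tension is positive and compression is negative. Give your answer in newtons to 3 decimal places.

-1605.890

N=4 nodes, M=5 members, R=3 reactions → 2N=8, M+R=8
member 0 (0-1): L=5.5433, (cx,cy)=(0.4187,0.9081)
member 1 (0-2): L=5.1900, (cx,cy)=(1.0000,0.0000)
member 2 (1-2): L=5.7942, (cx,cy)=(0.4952,-0.8688)
member 3 (1-3): L=5.2594, (cx,cy)=(0.9847,0.1742)
member 4 (2-3): L=6.3827, (cx,cy)=(0.3619,0.9322)
solve A·x = −loads:
  F[0-1] = +328.0790 N (tension)
  F[0-2] = +795.1622 N (tension)
  F[1-2] = -1605.8901 N (compression)
  F[1-3] = -0.0000 N (compression)
  F[2-3] = +0.0000 N (tension)
  Rx@0 = -932.5300 N
  Ry@0 = -297.9361 N
  Ry@2 = +1395.2061 N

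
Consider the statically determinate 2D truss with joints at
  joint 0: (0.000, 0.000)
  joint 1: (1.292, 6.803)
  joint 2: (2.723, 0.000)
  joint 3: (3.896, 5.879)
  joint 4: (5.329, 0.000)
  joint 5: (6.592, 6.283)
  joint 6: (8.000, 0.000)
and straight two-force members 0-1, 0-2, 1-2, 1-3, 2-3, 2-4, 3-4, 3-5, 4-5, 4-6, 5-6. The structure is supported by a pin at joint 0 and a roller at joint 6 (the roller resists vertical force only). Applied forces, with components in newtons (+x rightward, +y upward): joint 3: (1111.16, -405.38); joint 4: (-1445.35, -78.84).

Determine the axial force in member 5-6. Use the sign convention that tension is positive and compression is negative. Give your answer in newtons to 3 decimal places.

-1092.953

N=7 nodes, M=11 members, R=3 reactions → 2N=14, M+R=14
member 0 (0-1): L=6.9246, (cx,cy)=(0.1866,0.9824)
member 1 (0-2): L=2.7230, (cx,cy)=(1.0000,0.0000)
member 2 (1-2): L=6.9519, (cx,cy)=(0.2058,-0.9786)
member 3 (1-3): L=2.7631, (cx,cy)=(0.9424,-0.3344)
member 4 (2-3): L=5.9949, (cx,cy)=(0.1957,0.9807)
member 5 (2-4): L=2.6060, (cx,cy)=(1.0000,0.0000)
member 6 (3-4): L=6.0511, (cx,cy)=(0.2368,-0.9716)
member 7 (3-5): L=2.7261, (cx,cy)=(0.9890,0.1482)
member 8 (4-5): L=6.4087, (cx,cy)=(0.1971,0.9804)
member 9 (4-6): L=2.6710, (cx,cy)=(1.0000,0.0000)
member 10 (5-6): L=6.4388, (cx,cy)=(0.2187,-0.9758)
solve A·x = −loads:
  F[0-1] = +592.6889 N (tension)
  F[0-2] = -444.7746 N (compression)
  F[1-2] = -686.3510 N (compression)
  F[1-3] = +267.2520 N (tension)
  F[2-3] = +684.8914 N (tension)
  F[2-4] = -720.0663 N (compression)
  F[3-4] = -1088.6797 N (compression)
  F[3-5] = -472.6870 N (compression)
  F[4-5] = +1159.2876 N (tension)
  F[4-6] = +238.9994 N (tension)
  F[5-6] = -1092.9525 N (compression)
  Rx@0 = +334.1900 N
  Ry@0 = -582.2811 N
  Ry@6 = +1066.5011 N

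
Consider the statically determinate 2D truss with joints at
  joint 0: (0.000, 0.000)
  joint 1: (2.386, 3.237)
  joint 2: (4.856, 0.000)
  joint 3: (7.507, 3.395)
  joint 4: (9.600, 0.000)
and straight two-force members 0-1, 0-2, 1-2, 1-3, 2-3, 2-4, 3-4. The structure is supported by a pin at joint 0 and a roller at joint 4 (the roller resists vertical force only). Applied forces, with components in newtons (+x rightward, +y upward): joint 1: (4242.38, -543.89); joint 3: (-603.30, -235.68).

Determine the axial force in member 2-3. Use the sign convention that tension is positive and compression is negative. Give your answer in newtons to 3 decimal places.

N=5 nodes, M=7 members, R=3 reactions → 2N=10, M+R=10
member 0 (0-1): L=4.0213, (cx,cy)=(0.5933,0.8050)
member 1 (0-2): L=4.8560, (cx,cy)=(1.0000,0.0000)
member 2 (1-2): L=4.0717, (cx,cy)=(0.6066,-0.7950)
member 3 (1-3): L=5.1234, (cx,cy)=(0.9995,0.0308)
member 4 (2-3): L=4.3074, (cx,cy)=(0.6155,0.7882)
member 5 (2-4): L=4.7440, (cx,cy)=(1.0000,0.0000)
member 6 (3-4): L=3.9883, (cx,cy)=(0.5248,-0.8512)
solve A·x = −loads:
  F[0-1] = +940.4605 N (tension)
  F[0-2] = +3081.0721 N (tension)
  F[1-2] = -1738.4545 N (compression)
  F[1-3] = -2631.0419 N (compression)
  F[2-3] = +1753.4885 N (tension)
  F[2-4] = +947.3055 N (tension)
  F[3-4] = -1805.1384 N (compression)
  Rx@0 = -3639.0800 N
  Ry@0 = -757.0292 N
  Ry@4 = +1536.5992 N

1753.488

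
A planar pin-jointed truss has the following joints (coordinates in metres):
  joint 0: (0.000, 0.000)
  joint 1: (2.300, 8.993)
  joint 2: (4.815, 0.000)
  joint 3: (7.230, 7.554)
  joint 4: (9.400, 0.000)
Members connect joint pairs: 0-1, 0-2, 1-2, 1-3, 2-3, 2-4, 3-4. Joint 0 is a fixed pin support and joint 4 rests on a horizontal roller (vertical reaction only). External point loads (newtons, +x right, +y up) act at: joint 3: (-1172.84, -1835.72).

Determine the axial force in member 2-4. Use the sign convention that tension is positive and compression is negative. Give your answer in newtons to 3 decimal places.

134.850

N=5 nodes, M=7 members, R=3 reactions → 2N=10, M+R=10
member 0 (0-1): L=9.2825, (cx,cy)=(0.2478,0.9688)
member 1 (0-2): L=4.8150, (cx,cy)=(1.0000,0.0000)
member 2 (1-2): L=9.3381, (cx,cy)=(0.2693,-0.9630)
member 3 (1-3): L=5.1357, (cx,cy)=(0.9599,-0.2802)
member 4 (2-3): L=7.9306, (cx,cy)=(0.3045,0.9525)
member 5 (2-4): L=4.5850, (cx,cy)=(1.0000,0.0000)
member 6 (3-4): L=7.8595, (cx,cy)=(0.2761,-0.9611)
solve A·x = −loads:
  F[0-1] = -1410.2692 N (compression)
  F[0-2] = -823.4047 N (compression)
  F[1-2] = +1660.1412 N (tension)
  F[1-3] = -829.7968 N (compression)
  F[2-3] = -1678.5132 N (compression)
  F[2-4] = +134.8502 N (tension)
  F[3-4] = -488.4129 N (compression)
  Rx@0 = +1172.8400 N
  Ry@0 = +1366.2921 N
  Ry@4 = +469.4279 N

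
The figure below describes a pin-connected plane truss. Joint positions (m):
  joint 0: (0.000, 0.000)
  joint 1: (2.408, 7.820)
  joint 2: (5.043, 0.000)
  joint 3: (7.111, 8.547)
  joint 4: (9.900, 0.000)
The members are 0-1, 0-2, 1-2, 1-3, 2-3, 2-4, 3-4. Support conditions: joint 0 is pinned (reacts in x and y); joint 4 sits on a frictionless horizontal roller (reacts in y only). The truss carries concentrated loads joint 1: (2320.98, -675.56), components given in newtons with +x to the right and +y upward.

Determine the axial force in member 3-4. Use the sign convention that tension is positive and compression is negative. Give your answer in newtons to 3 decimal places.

-2101.324

N=5 nodes, M=7 members, R=3 reactions → 2N=10, M+R=10
member 0 (0-1): L=8.1824, (cx,cy)=(0.2943,0.9557)
member 1 (0-2): L=5.0430, (cx,cy)=(1.0000,0.0000)
member 2 (1-2): L=8.2520, (cx,cy)=(0.3193,-0.9476)
member 3 (1-3): L=4.7589, (cx,cy)=(0.9883,0.1528)
member 4 (2-3): L=8.7936, (cx,cy)=(0.2352,0.9720)
member 5 (2-4): L=4.8570, (cx,cy)=(1.0000,0.0000)
member 6 (3-4): L=8.9905, (cx,cy)=(0.3102,-0.9507)
solve A·x = −loads:
  F[0-1] = +1383.3591 N (tension)
  F[0-2] = +1913.8686 N (tension)
  F[1-2] = -2300.3887 N (compression)
  F[1-3] = -1193.3242 N (compression)
  F[2-3] = +2242.8621 N (tension)
  F[2-4] = +651.8624 N (tension)
  F[3-4] = -2101.3237 N (compression)
  Rx@0 = -2320.9800 N
  Ry@0 = -1322.0978 N
  Ry@4 = +1997.6578 N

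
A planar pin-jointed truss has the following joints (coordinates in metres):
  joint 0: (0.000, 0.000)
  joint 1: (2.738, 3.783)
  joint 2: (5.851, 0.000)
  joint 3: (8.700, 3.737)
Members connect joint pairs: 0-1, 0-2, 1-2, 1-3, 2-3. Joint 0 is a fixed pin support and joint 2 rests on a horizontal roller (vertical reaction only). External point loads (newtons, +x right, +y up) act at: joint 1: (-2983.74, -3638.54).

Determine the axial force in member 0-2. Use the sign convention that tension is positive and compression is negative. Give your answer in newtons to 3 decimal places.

-186.373

N=4 nodes, M=5 members, R=3 reactions → 2N=8, M+R=8
member 0 (0-1): L=4.6699, (cx,cy)=(0.5863,0.8101)
member 1 (0-2): L=5.8510, (cx,cy)=(1.0000,0.0000)
member 2 (1-2): L=4.8992, (cx,cy)=(0.6354,-0.7722)
member 3 (1-3): L=5.9622, (cx,cy)=(1.0000,-0.0077)
member 4 (2-3): L=4.6991, (cx,cy)=(0.6063,0.7953)
solve A·x = −loads:
  F[0-1] = -4771.1302 N (compression)
  F[0-2] = -186.3730 N (compression)
  F[1-2] = +293.3096 N (tension)
  F[1-3] = +0.0000 N (tension)
  F[2-3] = -0.0000 N (compression)
  Rx@0 = +2983.7400 N
  Ry@0 = +3865.0254 N
  Ry@2 = -226.4854 N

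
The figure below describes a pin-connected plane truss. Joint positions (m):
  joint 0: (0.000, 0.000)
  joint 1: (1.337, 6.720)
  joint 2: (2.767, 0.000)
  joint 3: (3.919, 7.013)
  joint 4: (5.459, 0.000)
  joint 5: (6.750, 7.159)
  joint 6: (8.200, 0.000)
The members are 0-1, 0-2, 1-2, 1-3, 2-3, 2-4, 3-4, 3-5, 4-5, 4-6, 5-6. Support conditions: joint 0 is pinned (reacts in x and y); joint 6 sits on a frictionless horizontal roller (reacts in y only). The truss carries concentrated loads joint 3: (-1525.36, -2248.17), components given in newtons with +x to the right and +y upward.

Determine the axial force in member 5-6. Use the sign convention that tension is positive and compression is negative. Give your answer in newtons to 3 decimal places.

N=7 nodes, M=11 members, R=3 reactions → 2N=14, M+R=14
member 0 (0-1): L=6.8517, (cx,cy)=(0.1951,0.9808)
member 1 (0-2): L=2.7670, (cx,cy)=(1.0000,0.0000)
member 2 (1-2): L=6.8705, (cx,cy)=(0.2081,-0.9781)
member 3 (1-3): L=2.5986, (cx,cy)=(0.9936,0.1128)
member 4 (2-3): L=7.1070, (cx,cy)=(0.1621,0.9868)
member 5 (2-4): L=2.6920, (cx,cy)=(1.0000,0.0000)
member 6 (3-4): L=7.1801, (cx,cy)=(0.2145,-0.9767)
member 7 (3-5): L=2.8348, (cx,cy)=(0.9987,0.0515)
member 8 (4-5): L=7.2745, (cx,cy)=(0.1775,0.9841)
member 9 (4-6): L=2.7410, (cx,cy)=(1.0000,0.0000)
member 10 (5-6): L=7.3044, (cx,cy)=(0.1985,-0.9801)
solve A·x = −loads:
  F[0-1] = -2526.8384 N (compression)
  F[0-2] = -1032.2887 N (compression)
  F[1-2] = +2418.1555 N (tension)
  F[1-3] = -1002.7744 N (compression)
  F[2-3] = -2396.8952 N (compression)
  F[2-4] = -140.4581 N (compression)
  F[3-4] = +240.2717 N (tension)
  F[3-5] = +89.0424 N (tension)
  F[4-5] = -238.4654 N (compression)
  F[4-6] = -46.6038 N (compression)
  F[5-6] = +234.7663 N (tension)
  Rx@0 = +1525.3600 N
  Ry@0 = +2478.2641 N
  Ry@6 = -230.0941 N

234.766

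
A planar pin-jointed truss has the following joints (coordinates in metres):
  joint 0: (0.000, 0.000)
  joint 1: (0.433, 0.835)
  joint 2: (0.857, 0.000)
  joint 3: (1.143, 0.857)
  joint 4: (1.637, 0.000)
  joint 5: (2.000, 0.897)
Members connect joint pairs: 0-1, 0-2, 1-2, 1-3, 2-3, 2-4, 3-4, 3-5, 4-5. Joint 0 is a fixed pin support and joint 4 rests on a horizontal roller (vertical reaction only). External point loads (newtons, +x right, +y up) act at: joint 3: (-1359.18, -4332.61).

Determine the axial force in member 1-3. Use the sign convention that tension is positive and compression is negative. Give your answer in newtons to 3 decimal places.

-2041.090

N=6 nodes, M=9 members, R=3 reactions → 2N=12, M+R=12
member 0 (0-1): L=0.9406, (cx,cy)=(0.4603,0.8877)
member 1 (0-2): L=0.8570, (cx,cy)=(1.0000,0.0000)
member 2 (1-2): L=0.9365, (cx,cy)=(0.4528,-0.8916)
member 3 (1-3): L=0.7103, (cx,cy)=(0.9995,0.0310)
member 4 (2-3): L=0.9035, (cx,cy)=(0.3166,0.9486)
member 5 (2-4): L=0.7800, (cx,cy)=(1.0000,0.0000)
member 6 (3-4): L=0.9892, (cx,cy)=(0.4994,-0.8664)
member 7 (3-5): L=0.8579, (cx,cy)=(0.9989,0.0466)
member 8 (4-5): L=0.9677, (cx,cy)=(0.3751,0.9270)
solve A·x = −loads:
  F[0-1] = -2274.3348 N (compression)
  F[0-2] = -312.1941 N (compression)
  F[1-2] = +2193.5016 N (tension)
  F[1-3] = -2041.0897 N (compression)
  F[2-3] = -2061.8346 N (compression)
  F[2-4] = +1333.6245 N (tension)
  F[3-4] = -2670.4454 N (compression)
  F[3-5] = -0.0000 N (compression)
  F[4-5] = +0.0000 N (tension)
  Rx@0 = +1359.1800 N
  Ry@0 = +2019.0144 N
  Ry@4 = +2313.5956 N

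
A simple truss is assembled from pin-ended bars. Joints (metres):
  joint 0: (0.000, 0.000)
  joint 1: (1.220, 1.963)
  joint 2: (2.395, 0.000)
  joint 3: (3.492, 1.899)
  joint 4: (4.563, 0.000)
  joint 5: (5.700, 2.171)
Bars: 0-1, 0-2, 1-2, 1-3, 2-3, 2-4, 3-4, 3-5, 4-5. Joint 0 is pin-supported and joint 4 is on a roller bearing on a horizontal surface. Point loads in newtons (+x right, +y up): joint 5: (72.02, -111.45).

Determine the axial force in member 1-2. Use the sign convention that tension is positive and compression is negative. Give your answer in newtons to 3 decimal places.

-74.829

N=6 nodes, M=9 members, R=3 reactions → 2N=12, M+R=12
member 0 (0-1): L=2.3112, (cx,cy)=(0.5279,0.8493)
member 1 (0-2): L=2.3950, (cx,cy)=(1.0000,0.0000)
member 2 (1-2): L=2.2878, (cx,cy)=(0.5136,-0.8580)
member 3 (1-3): L=2.2729, (cx,cy)=(0.9996,-0.0282)
member 4 (2-3): L=2.1931, (cx,cy)=(0.5002,0.8659)
member 5 (2-4): L=2.1680, (cx,cy)=(1.0000,0.0000)
member 6 (3-4): L=2.1802, (cx,cy)=(0.4912,-0.8710)
member 7 (3-5): L=2.2247, (cx,cy)=(0.9925,0.1223)
member 8 (4-5): L=2.4507, (cx,cy)=(0.4639,0.8859)
solve A·x = −loads:
  F[0-1] = +73.0419 N (tension)
  F[0-2] = +33.4643 N (tension)
  F[1-2] = -74.8288 N (compression)
  F[1-3] = +77.0180 N (tension)
  F[2-3] = +74.1485 N (tension)
  F[2-4] = -42.0572 N (compression)
  F[3-4] = -51.5103 N (compression)
  F[3-5] = +140.4348 N (tension)
  F[4-5] = -145.1918 N (compression)
  Rx@0 = -72.0200 N
  Ry@0 = -62.0368 N
  Ry@4 = +173.4868 N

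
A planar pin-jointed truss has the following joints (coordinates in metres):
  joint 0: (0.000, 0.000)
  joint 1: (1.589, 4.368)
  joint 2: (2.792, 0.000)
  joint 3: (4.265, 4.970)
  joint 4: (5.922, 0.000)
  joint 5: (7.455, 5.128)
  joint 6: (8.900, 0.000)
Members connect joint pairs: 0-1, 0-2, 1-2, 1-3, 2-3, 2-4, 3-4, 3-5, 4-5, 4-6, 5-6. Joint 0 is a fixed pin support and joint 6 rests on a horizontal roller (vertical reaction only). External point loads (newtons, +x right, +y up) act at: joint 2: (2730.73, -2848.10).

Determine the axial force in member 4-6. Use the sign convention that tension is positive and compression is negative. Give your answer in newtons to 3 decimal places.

251.768

N=7 nodes, M=11 members, R=3 reactions → 2N=14, M+R=14
member 0 (0-1): L=4.6480, (cx,cy)=(0.3419,0.9397)
member 1 (0-2): L=2.7920, (cx,cy)=(1.0000,0.0000)
member 2 (1-2): L=4.5306, (cx,cy)=(0.2655,-0.9641)
member 3 (1-3): L=2.7429, (cx,cy)=(0.9756,0.2195)
member 4 (2-3): L=5.1837, (cx,cy)=(0.2842,0.9588)
member 5 (2-4): L=3.1300, (cx,cy)=(1.0000,0.0000)
member 6 (3-4): L=5.2389, (cx,cy)=(0.3163,-0.9487)
member 7 (3-5): L=3.1939, (cx,cy)=(0.9988,0.0495)
member 8 (4-5): L=5.3522, (cx,cy)=(0.2864,0.9581)
member 9 (4-6): L=2.9780, (cx,cy)=(1.0000,0.0000)
member 10 (5-6): L=5.3277, (cx,cy)=(0.2712,-0.9625)
solve A·x = −loads:
  F[0-1] = -2079.9466 N (compression)
  F[0-2] = +3441.7888 N (tension)
  F[1-2] = +1752.8833 N (tension)
  F[1-3] = -1205.8973 N (compression)
  F[2-3] = +1207.9337 N (tension)
  F[2-4] = +833.2474 N (tension)
  F[3-4] = -969.3178 N (compression)
  F[3-5] = -527.3124 N (compression)
  F[4-5] = +959.7680 N (tension)
  F[4-6] = +251.7680 N (tension)
  F[5-6] = -928.2662 N (compression)
  Rx@0 = -2730.7300 N
  Ry@0 = +1954.6286 N
  Ry@6 = +893.4714 N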